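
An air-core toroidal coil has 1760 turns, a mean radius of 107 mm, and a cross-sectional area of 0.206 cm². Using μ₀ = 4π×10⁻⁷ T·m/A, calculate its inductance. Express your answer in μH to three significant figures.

For a thin toroid, L = μ₀N²A/(2πR).
L = (4π×10⁻⁷)(1760)²(2.060×10^-5) / (2π×0.107 m) = 1.193×10^-4 H.

L ≈ 119 μH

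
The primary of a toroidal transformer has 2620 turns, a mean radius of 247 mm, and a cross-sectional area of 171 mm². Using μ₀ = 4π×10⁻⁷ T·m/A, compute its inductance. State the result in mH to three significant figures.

L ≈ 0.950 mH

For a thin toroid, L = μ₀N²A/(2πR).
L = (4π×10⁻⁷)(2620)²(1.710×10^-4) / (2π×0.247 m) = 9.5046×10^-4 H.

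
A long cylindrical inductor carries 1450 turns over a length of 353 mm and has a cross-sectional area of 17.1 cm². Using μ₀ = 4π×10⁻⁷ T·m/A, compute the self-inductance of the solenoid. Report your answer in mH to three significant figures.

L ≈ 12.8 mH

A = 17.1 cm² = 1.710×10^-3 m².
For a long solenoid, L = μ₀N²A/ℓ.
L = (4π×10⁻⁷)(1450)²(1.710×10^-3)/(0.353 m) = 1.280×10^-2 H.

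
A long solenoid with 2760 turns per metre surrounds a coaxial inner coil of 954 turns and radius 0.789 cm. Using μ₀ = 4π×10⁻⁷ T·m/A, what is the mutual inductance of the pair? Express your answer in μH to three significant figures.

M ≈ 647 μH

The outer solenoid produces a uniform field B₁ = μ₀n₁I₁ across the inner coil,
so the flux linkage is N₂Φ = N₂B₁A₂ = μ₀n₁N₂A₂·I₁, giving M = μ₀n₁N₂A₂.
A₂ = πr² = π(7.890×10^-3 m)² = 1.956×10^-4 m².
M = (4π×10⁻⁷)(2760)(954)(1.956×10^-4) = 6.471×10^-4 H.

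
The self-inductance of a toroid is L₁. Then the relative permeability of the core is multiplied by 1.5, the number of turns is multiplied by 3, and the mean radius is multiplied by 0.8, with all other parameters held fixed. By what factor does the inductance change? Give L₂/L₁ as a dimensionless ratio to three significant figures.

For a toroid, L ∝ μᵣN²A/R.
L₂/L₁ = (1.5) × (3)^2 × (0.8)^-1 = 16.9.

L₂/L₁ = 16.9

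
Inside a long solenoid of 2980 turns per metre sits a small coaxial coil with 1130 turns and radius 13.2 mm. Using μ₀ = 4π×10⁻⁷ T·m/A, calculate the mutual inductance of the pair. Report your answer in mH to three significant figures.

The outer solenoid produces a uniform field B₁ = μ₀n₁I₁ across the inner coil,
so the flux linkage is N₂Φ = N₂B₁A₂ = μ₀n₁N₂A₂·I₁, giving M = μ₀n₁N₂A₂.
A₂ = πr² = π(1.320×10^-2 m)² = 5.474×10^-4 m².
M = (4π×10⁻⁷)(2980)(1130)(5.474×10^-4) = 2.316×10^-3 H.

M ≈ 2.32 mH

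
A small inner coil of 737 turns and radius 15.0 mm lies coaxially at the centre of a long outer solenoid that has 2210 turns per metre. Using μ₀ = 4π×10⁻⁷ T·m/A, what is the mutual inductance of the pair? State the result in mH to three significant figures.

The outer solenoid produces a uniform field B₁ = μ₀n₁I₁ across the inner coil,
so the flux linkage is N₂Φ = N₂B₁A₂ = μ₀n₁N₂A₂·I₁, giving M = μ₀n₁N₂A₂.
A₂ = πr² = π(1.500×10^-2 m)² = 7.069×10^-4 m².
M = (4π×10⁻⁷)(2210)(737)(7.069×10^-4) = 1.447×10^-3 H.

M ≈ 1.45 mH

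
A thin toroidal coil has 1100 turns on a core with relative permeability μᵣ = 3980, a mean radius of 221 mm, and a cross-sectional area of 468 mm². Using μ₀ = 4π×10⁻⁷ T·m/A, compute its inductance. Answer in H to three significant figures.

L ≈ 2.04 H

For a thin toroid, L = μ₀μᵣN²A/(2πR).
L = (4π×10⁻⁷)(3980)(1100)²(4.680×10^-4) / (2π×0.221 m) = 2.04 H.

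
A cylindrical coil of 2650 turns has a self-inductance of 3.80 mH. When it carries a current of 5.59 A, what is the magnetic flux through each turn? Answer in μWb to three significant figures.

From L = NΦ_B/I, the flux per turn is Φ_B = LI/N.
Φ_B = (3.800×10^-3 H)(5.59 A)/2650 = 8.016×10^-6 Wb.

Φ_B ≈ 8.02 μWb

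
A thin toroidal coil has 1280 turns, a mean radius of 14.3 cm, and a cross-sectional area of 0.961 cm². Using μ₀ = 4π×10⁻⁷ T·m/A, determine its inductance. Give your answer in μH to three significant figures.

For a thin toroid, L = μ₀N²A/(2πR).
L = (4π×10⁻⁷)(1280)²(9.610×10^-5) / (2π×0.143 m) = 2.202×10^-4 H.

L ≈ 220 μH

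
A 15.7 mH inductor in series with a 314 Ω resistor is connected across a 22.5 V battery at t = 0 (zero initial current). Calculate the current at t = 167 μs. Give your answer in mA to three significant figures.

τ = L/R = 1.570×10^-2/314 = 5.000×10^-5 s; final current I_∞ = ε/R = 22.5/314 = 7.166×10^-2 A.
I(t) = I_∞(1 − e^(−t/τ)) with t/τ = 3.340.
I = (7.166×10^-2)(1 − e^(−3.340)) = 6.912×10^-2 A.

I ≈ 69.1 mA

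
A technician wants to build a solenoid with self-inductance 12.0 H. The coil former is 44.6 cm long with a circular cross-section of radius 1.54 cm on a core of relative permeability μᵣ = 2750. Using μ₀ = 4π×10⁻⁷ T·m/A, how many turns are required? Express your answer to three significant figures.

A = πr² = π(1.540×10^-2 m)² = 7.451×10^-4 m².
From L = μ₀μᵣN²A/ℓ, N = √(Lℓ / (μ₀μᵣA)).
N = √[(12)(0.446) / ((4π×10⁻⁷)(2750)×7.451×10^-4)] = √(2.079×10^6) ≈ 1441.8.

N ≈ 1440 turns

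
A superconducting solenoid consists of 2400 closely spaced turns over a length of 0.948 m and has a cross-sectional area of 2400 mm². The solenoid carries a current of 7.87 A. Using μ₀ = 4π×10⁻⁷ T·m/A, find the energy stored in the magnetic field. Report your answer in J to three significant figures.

U ≈ 0.567 J

A = 2400 mm² = 2.400×10^-3 m².
L = μ₀N²A/ℓ = (4π×10⁻⁷)(2400)²(2.400×10^-3)/(0.948) = 1.832×10^-2 H.
U = ½LI² = ½(1.832×10^-2)(7.87)² = 0.56749 J.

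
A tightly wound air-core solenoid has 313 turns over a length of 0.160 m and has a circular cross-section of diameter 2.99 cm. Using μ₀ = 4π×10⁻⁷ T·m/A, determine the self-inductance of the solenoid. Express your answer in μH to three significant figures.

L ≈ 540 μH

A = π(d/2)² = π(1.495×10^-2 m)² = 7.022×10^-4 m².
For a long solenoid, L = μ₀N²A/ℓ.
L = (4π×10⁻⁷)(313)²(7.022×10^-4)/(0.16 m) = 5.403×10^-4 H.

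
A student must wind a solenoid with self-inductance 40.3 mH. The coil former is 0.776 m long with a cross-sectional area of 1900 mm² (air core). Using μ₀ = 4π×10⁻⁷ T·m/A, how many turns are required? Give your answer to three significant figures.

A = 1900 mm² = 1.900×10^-3 m².
From L = μ₀N²A/ℓ, N = √(Lℓ / (μ₀A)).
N = √[(4.030×10^-2)(0.776) / ((4π×10⁻⁷)×1.900×10^-3)] = √(1.310×10^7) ≈ 3619.1.

N ≈ 3620 turns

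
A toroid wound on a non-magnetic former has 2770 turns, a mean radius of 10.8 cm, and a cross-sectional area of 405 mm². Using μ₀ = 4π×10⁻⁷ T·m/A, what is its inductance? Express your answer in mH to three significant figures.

L ≈ 5.75 mH

For a thin toroid, L = μ₀N²A/(2πR).
L = (4π×10⁻⁷)(2770)²(4.050×10^-4) / (2π×0.108 m) = 5.7547×10^-3 H.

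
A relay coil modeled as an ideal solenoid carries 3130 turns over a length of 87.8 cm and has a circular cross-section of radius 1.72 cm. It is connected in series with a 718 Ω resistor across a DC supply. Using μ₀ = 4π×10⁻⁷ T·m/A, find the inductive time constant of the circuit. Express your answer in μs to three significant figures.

τ ≈ 18.2 μs

A = πr² = π(1.720×10^-2 m)² = 9.294×10^-4 m².
L = μ₀N²A/ℓ = (4π×10⁻⁷)(3130)²(9.294×10^-4)/(0.878) = 1.303×10^-2 H.
τ = L/R = (1.303×10^-2)/(718) = 1.815×10^-5 s.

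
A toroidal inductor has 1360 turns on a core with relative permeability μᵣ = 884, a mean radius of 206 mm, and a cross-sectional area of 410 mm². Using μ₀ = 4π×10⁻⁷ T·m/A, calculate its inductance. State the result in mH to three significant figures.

L ≈ 651 mH

For a thin toroid, L = μ₀μᵣN²A/(2πR).
L = (4π×10⁻⁷)(884)(1360)²(4.100×10^-4) / (2π×0.206 m) = 0.6508 H.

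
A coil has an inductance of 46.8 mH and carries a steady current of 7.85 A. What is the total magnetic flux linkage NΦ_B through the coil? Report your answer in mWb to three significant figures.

NΦ_B ≈ 367 mWb

From L = NΦ_B/I, the flux linkage is NΦ_B = LI.
NΦ_B = (4.680×10^-2 H)(7.85 A) = 0.3674 Wb.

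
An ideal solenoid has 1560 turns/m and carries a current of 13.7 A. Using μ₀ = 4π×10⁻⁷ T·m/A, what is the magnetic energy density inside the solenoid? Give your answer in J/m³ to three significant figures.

u ≈ 287 J/m³

B = μ₀nI = (4π×10⁻⁷)(1.560×10^3)(13.7) = 2.686×10^-2 T.
u = B²/(2μ₀) = (2.686×10^-2)²/(2×4π×10⁻⁷) = 287 J/m³.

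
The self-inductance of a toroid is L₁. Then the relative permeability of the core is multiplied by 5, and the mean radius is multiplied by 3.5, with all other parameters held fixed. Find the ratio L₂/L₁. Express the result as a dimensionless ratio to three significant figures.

For a toroid, L ∝ μᵣN²A/R.
L₂/L₁ = (5) × (3.5)^-1 = 1.43.

L₂/L₁ = 1.43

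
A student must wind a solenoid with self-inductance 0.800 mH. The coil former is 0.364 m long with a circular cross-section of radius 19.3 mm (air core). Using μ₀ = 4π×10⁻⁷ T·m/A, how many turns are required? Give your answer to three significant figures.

N ≈ 445 turns

A = πr² = π(1.930×10^-2 m)² = 1.170×10^-3 m².
From L = μ₀N²A/ℓ, N = √(Lℓ / (μ₀A)).
N = √[(8.000×10^-4)(0.364) / ((4π×10⁻⁷)×1.170×10^-3)] = √(1.980×10^5) ≈ 445.0.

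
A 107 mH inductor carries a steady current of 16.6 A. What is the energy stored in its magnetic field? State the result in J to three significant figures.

U ≈ 14.7 J

Stored magnetic energy: U = ½LI².
U = ½(0.107 H)(16.6 A)² = 14.74 J.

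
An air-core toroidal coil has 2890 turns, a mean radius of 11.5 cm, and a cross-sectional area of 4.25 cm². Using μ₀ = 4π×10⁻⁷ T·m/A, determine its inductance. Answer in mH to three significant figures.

L ≈ 6.17 mH

For a thin toroid, L = μ₀N²A/(2πR).
L = (4π×10⁻⁷)(2890)²(4.250×10^-4) / (2π×0.115 m) = 6.173×10^-3 H.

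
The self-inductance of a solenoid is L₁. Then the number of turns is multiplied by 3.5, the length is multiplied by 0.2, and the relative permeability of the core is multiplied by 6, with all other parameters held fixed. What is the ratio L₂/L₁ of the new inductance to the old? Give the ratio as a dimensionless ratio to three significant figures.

L₂/L₁ = 368

For a solenoid, L ∝ μᵣN²A/ℓ.
L₂/L₁ = (3.5)^2 × (0.2)^-1 × (6) = 368.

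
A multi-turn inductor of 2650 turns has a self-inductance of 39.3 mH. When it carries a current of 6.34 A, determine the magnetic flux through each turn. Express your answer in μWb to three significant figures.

Φ_B ≈ 94.0 μWb

From L = NΦ_B/I, the flux per turn is Φ_B = LI/N.
Φ_B = (3.930×10^-2 H)(6.34 A)/2650 = 9.402×10^-5 Wb.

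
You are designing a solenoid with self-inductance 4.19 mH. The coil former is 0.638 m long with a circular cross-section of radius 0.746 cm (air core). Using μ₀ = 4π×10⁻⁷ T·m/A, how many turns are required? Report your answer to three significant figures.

N ≈ 3490 turns

A = πr² = π(7.460×10^-3 m)² = 1.748×10^-4 m².
From L = μ₀N²A/ℓ, N = √(Lℓ / (μ₀A)).
N = √[(4.190×10^-3)(0.638) / ((4π×10⁻⁷)×1.748×10^-4)] = √(1.217×10^7) ≈ 3488.2.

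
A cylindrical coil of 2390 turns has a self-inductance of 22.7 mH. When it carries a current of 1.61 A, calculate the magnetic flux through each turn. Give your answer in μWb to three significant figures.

From L = NΦ_B/I, the flux per turn is Φ_B = LI/N.
Φ_B = (2.270×10^-2 H)(1.61 A)/2390 = 1.529×10^-5 Wb.

Φ_B ≈ 15.3 μWb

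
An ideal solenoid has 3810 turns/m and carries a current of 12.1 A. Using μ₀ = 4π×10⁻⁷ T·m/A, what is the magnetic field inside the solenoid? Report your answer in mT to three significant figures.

B ≈ 57.9 mT

Inside a long solenoid, B = μ₀nI.
B = (4π×10⁻⁷)(3.810×10^3 m⁻¹)(12.1 A) = 5.793×10^-2 T.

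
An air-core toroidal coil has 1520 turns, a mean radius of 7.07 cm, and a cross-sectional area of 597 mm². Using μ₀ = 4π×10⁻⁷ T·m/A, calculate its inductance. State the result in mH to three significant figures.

For a thin toroid, L = μ₀N²A/(2πR).
L = (4π×10⁻⁷)(1520)²(5.970×10^-4) / (2π×7.070×10^-2 m) = 3.902×10^-3 H.

L ≈ 3.90 mH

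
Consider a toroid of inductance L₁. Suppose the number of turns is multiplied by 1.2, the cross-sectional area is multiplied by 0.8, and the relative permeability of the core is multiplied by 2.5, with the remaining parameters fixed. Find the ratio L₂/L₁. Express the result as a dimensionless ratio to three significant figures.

L₂/L₁ = 2.88

For a toroid, L ∝ μᵣN²A/R.
L₂/L₁ = (1.2)^2 × (0.8) × (2.5) = 2.88.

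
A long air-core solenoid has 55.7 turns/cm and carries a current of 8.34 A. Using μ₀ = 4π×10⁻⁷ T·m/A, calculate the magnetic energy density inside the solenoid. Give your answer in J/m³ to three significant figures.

u ≈ 1360 J/m³

B = μ₀nI = (4π×10⁻⁷)(5.570×10^3)(8.34) = 5.838×10^-2 T.
u = B²/(2μ₀) = (5.838×10^-2)²/(2×4π×10⁻⁷) = 1.356×10^3 J/m³.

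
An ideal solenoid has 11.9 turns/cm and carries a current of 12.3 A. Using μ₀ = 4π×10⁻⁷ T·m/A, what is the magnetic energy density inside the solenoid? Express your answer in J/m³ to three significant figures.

B = μ₀nI = (4π×10⁻⁷)(1.190×10^3)(12.3) = 1.839×10^-2 T.
u = B²/(2μ₀) = (1.839×10^-2)²/(2×4π×10⁻⁷) = 134.6 J/m³.

u ≈ 135 J/m³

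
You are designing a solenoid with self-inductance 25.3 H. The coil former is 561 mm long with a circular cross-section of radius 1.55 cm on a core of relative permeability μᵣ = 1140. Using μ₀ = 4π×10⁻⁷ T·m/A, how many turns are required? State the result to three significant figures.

N ≈ 3620 turns

A = πr² = π(1.550×10^-2 m)² = 7.548×10^-4 m².
From L = μ₀μᵣN²A/ℓ, N = √(Lℓ / (μ₀μᵣA)).
N = √[(25.3)(0.561) / ((4π×10⁻⁷)(1140)×7.548×10^-4)] = √(1.313×10^7) ≈ 3623.1.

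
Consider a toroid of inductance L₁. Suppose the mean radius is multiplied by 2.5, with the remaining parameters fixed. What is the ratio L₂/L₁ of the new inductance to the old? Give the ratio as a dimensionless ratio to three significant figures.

L₂/L₁ = 0.400

For a toroid, L ∝ μᵣN²A/R.
L₂/L₁ = (2.5)^-1 = 0.400.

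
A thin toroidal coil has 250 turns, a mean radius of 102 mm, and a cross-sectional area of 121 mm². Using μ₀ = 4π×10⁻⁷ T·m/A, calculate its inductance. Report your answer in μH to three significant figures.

For a thin toroid, L = μ₀N²A/(2πR).
L = (4π×10⁻⁷)(250)²(1.210×10^-4) / (2π×0.102 m) = 1.483×10^-5 H.

L ≈ 14.8 μH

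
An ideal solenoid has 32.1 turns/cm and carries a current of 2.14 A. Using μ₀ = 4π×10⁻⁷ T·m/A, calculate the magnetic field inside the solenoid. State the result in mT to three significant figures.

B ≈ 8.63 mT

Inside a long solenoid, B = μ₀nI.
B = (4π×10⁻⁷)(3.210×10^3 m⁻¹)(2.14 A) = 8.632×10^-3 T.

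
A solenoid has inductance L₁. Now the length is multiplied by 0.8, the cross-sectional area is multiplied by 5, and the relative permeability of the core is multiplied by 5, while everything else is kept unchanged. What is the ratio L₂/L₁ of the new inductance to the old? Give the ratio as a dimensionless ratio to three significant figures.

L₂/L₁ = 31.3

For a solenoid, L ∝ μᵣN²A/ℓ.
L₂/L₁ = (0.8)^-1 × (5) × (5) = 31.3.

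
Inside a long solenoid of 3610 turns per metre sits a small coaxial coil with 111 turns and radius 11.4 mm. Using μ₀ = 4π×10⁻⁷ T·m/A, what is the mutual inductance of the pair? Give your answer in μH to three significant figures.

The outer solenoid produces a uniform field B₁ = μ₀n₁I₁ across the inner coil,
so the flux linkage is N₂Φ = N₂B₁A₂ = μ₀n₁N₂A₂·I₁, giving M = μ₀n₁N₂A₂.
A₂ = πr² = π(1.140×10^-2 m)² = 4.083×10^-4 m².
M = (4π×10⁻⁷)(3610)(111)(4.083×10^-4) = 2.056×10^-4 H.

M ≈ 206 μH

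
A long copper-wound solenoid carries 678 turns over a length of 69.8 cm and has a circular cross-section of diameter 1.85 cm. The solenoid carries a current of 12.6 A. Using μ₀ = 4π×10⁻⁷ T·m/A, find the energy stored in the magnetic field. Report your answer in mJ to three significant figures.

U ≈ 17.7 mJ

A = π(d/2)² = π(9.250×10^-3 m)² = 2.688×10^-4 m².
L = μ₀N²A/ℓ = (4π×10⁻⁷)(678)²(2.688×10^-4)/(0.698) = 2.2246×10^-4 H.
U = ½LI² = ½(2.2246×10^-4)(12.6)² = 1.766×10^-2 J.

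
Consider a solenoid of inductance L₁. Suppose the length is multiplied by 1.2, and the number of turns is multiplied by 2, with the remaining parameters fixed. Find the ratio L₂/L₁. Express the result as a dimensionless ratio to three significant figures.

For a solenoid, L ∝ μᵣN²A/ℓ.
L₂/L₁ = (1.2)^-1 × (2)^2 = 3.33.

L₂/L₁ = 3.33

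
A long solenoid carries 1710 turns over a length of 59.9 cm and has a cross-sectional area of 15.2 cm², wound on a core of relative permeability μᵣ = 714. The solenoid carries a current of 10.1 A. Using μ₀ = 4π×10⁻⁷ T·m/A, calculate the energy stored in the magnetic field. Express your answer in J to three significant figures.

U ≈ 340 J

A = 15.2 cm² = 1.520×10^-3 m².
L = μ₀μᵣN²A/ℓ = (4π×10⁻⁷)(714)(1710)²(1.520×10^-3)/(0.599) = 6.658 H.
U = ½LI² = ½(6.658)(10.1)² = 339.6 J.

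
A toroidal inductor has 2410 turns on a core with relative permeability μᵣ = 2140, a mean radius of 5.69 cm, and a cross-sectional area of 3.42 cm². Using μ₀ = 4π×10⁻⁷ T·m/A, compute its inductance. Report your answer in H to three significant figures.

L ≈ 14.9 H

For a thin toroid, L = μ₀μᵣN²A/(2πR).
L = (4π×10⁻⁷)(2140)(2410)²(3.420×10^-4) / (2π×5.690×10^-2 m) = 14.94 H.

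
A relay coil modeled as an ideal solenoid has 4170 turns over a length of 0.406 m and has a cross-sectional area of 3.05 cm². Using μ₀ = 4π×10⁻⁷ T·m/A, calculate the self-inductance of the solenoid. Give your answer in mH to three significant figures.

L ≈ 16.4 mH

A = 3.05 cm² = 3.050×10^-4 m².
For a long solenoid, L = μ₀N²A/ℓ.
L = (4π×10⁻⁷)(4170)²(3.050×10^-4)/(0.406 m) = 1.642×10^-2 H.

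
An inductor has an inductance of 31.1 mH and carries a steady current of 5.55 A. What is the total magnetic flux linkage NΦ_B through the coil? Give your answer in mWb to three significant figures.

From L = NΦ_B/I, the flux linkage is NΦ_B = LI.
NΦ_B = (3.110×10^-2 H)(5.55 A) = 0.1726 Wb.

NΦ_B ≈ 173 mWb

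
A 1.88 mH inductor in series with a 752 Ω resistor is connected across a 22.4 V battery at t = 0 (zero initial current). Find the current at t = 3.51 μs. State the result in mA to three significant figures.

τ = L/R = 1.880×10^-3/752 = 2.500×10^-6 s; final current I_∞ = ε/R = 22.4/752 = 2.979×10^-2 A.
I(t) = I_∞(1 − e^(−t/τ)) with t/τ = 1.404.
I = (2.979×10^-2)(1 − e^(−1.404)) = 2.247×10^-2 A.

I ≈ 22.5 mA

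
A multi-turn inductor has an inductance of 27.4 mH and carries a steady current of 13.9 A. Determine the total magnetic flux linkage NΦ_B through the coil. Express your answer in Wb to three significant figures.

NΦ_B ≈ 0.381 Wb

From L = NΦ_B/I, the flux linkage is NΦ_B = LI.
NΦ_B = (2.740×10^-2 H)(13.9 A) = 0.3809 Wb.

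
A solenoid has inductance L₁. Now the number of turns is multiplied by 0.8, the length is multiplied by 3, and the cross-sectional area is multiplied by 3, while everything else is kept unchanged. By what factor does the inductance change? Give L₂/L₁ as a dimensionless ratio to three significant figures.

L₂/L₁ = 0.640

For a solenoid, L ∝ μᵣN²A/ℓ.
L₂/L₁ = (0.8)^2 × (3)^-1 × (3) = 0.640.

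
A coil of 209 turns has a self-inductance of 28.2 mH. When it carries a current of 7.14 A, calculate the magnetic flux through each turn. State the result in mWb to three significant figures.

Φ_B ≈ 0.963 mWb

From L = NΦ_B/I, the flux per turn is Φ_B = LI/N.
Φ_B = (2.820×10^-2 H)(7.14 A)/209 = 9.634×10^-4 Wb.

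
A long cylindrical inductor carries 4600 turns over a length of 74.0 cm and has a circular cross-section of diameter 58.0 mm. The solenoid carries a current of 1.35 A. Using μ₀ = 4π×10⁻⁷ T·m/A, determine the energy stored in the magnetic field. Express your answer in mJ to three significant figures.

U ≈ 86.5 mJ

A = π(d/2)² = π(2.900×10^-2 m)² = 2.642×10^-3 m².
L = μ₀N²A/ℓ = (4π×10⁻⁷)(4600)²(2.642×10^-3)/(0.74) = 9.494×10^-2 H.
U = ½LI² = ½(9.494×10^-2)(1.35)² = 8.651×10^-2 J.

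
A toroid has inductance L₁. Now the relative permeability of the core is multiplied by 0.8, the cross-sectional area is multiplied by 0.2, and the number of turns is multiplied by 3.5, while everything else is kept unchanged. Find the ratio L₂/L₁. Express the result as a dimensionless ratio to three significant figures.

L₂/L₁ = 1.96

For a toroid, L ∝ μᵣN²A/R.
L₂/L₁ = (0.8) × (0.2) × (3.5)^2 = 1.96.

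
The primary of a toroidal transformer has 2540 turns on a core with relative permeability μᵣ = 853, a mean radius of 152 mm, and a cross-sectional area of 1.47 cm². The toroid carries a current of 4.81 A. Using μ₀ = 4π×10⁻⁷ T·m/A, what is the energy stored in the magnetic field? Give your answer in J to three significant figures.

U ≈ 12.3 J

L = μ₀μᵣN²A/(2πR) = (4π×10⁻⁷)(853)(2540)²(1.470×10^-4)/(2π×0.152) = 1.064 H.
U = ½LI² = ½(1.064)(4.81)² = 12.31 J.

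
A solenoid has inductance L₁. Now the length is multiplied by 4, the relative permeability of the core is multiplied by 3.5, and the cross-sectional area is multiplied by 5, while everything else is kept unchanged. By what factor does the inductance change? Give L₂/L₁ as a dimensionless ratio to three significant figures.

For a solenoid, L ∝ μᵣN²A/ℓ.
L₂/L₁ = (4)^-1 × (3.5) × (5) = 4.38.

L₂/L₁ = 4.38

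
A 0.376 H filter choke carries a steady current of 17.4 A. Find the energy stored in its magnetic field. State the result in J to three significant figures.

Stored magnetic energy: U = ½LI².
U = ½(0.376 H)(17.4 A)² = 56.92 J.

U ≈ 56.9 J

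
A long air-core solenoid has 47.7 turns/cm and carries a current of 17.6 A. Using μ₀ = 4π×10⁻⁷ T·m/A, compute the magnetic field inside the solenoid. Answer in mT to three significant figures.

B ≈ 105 mT

Inside a long solenoid, B = μ₀nI.
B = (4π×10⁻⁷)(4.770×10^3 m⁻¹)(17.6 A) = 0.105497 T.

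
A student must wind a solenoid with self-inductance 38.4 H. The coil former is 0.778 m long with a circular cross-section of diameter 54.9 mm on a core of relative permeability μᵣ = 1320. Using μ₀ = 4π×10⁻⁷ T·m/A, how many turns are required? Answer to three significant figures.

A = π(d/2)² = π(2.745×10^-2 m)² = 2.367×10^-3 m².
From L = μ₀μᵣN²A/ℓ, N = √(Lℓ / (μ₀μᵣA)).
N = √[(38.4)(0.778) / ((4π×10⁻⁷)(1320)×2.367×10^-3)] = √(7.608×10^6) ≈ 2758.3.

N ≈ 2760 turns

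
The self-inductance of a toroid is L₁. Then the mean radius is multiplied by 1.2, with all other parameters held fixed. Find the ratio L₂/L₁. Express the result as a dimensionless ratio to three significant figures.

L₂/L₁ = 0.833

For a toroid, L ∝ μᵣN²A/R.
L₂/L₁ = (1.2)^-1 = 0.833.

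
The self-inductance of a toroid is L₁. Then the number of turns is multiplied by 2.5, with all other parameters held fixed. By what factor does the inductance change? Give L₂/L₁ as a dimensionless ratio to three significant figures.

L₂/L₁ = 6.25

For a toroid, L ∝ μᵣN²A/R.
L₂/L₁ = (2.5)^2 = 6.25.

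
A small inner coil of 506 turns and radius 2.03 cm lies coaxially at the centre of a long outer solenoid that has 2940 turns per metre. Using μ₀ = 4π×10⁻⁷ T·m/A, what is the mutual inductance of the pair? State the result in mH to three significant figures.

The outer solenoid produces a uniform field B₁ = μ₀n₁I₁ across the inner coil,
so the flux linkage is N₂Φ = N₂B₁A₂ = μ₀n₁N₂A₂·I₁, giving M = μ₀n₁N₂A₂.
A₂ = πr² = π(2.030×10^-2 m)² = 1.2946×10^-3 m².
M = (4π×10⁻⁷)(2940)(506)(1.2946×10^-3) = 2.420×10^-3 H.

M ≈ 2.42 mH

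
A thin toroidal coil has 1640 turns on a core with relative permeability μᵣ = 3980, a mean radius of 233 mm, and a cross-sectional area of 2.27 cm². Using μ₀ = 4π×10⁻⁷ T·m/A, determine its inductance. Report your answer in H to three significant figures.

L ≈ 2.09 H

For a thin toroid, L = μ₀μᵣN²A/(2πR).
L = (4π×10⁻⁷)(3980)(1640)²(2.270×10^-4) / (2π×0.233 m) = 2.086 H.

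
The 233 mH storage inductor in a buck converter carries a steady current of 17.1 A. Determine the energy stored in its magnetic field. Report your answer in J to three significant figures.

U ≈ 34.1 J

Stored magnetic energy: U = ½LI².
U = ½(0.233 H)(17.1 A)² = 34.07 J.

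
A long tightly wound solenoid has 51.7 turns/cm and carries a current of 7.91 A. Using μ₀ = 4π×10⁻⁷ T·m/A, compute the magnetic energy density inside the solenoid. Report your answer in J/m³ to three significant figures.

u ≈ 1050 J/m³

B = μ₀nI = (4π×10⁻⁷)(5.170×10^3)(7.91) = 5.139×10^-2 T.
u = B²/(2μ₀) = (5.139×10^-2)²/(2×4π×10⁻⁷) = 1.051×10^3 J/m³.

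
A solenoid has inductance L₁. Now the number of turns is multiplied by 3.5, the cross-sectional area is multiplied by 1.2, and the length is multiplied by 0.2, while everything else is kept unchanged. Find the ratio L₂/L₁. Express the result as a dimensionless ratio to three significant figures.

L₂/L₁ = 73.5

For a solenoid, L ∝ μᵣN²A/ℓ.
L₂/L₁ = (3.5)^2 × (1.2) × (0.2)^-1 = 73.5.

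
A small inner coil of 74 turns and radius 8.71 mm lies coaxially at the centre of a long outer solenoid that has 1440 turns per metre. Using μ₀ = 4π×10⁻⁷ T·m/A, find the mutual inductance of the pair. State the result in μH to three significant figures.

The outer solenoid produces a uniform field B₁ = μ₀n₁I₁ across the inner coil,
so the flux linkage is N₂Φ = N₂B₁A₂ = μ₀n₁N₂A₂·I₁, giving M = μ₀n₁N₂A₂.
A₂ = πr² = π(8.710×10^-3 m)² = 2.383×10^-4 m².
M = (4π×10⁻⁷)(1440)(74)(2.383×10^-4) = 3.191×10^-5 H.

M ≈ 31.9 μH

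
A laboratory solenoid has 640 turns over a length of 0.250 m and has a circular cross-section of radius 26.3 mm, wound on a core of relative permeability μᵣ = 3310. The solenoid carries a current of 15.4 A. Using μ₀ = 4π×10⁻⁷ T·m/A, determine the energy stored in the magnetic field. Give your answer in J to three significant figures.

U ≈ 1760 J

A = πr² = π(2.630×10^-2 m)² = 2.173×10^-3 m².
L = μ₀μᵣN²A/ℓ = (4π×10⁻⁷)(3310)(640)²(2.173×10^-3)/(0.25) = 14.81 H.
U = ½LI² = ½(14.81)(15.4)² = 1.756×10^3 J.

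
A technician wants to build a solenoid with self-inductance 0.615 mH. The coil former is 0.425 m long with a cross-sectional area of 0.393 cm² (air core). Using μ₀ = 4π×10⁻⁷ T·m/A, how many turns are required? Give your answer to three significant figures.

A = 0.393 cm² = 3.930×10^-5 m².
From L = μ₀N²A/ℓ, N = √(Lℓ / (μ₀A)).
N = √[(6.150×10^-4)(0.425) / ((4π×10⁻⁷)×3.930×10^-5)] = √(5.293×10^6) ≈ 2300.5.

N ≈ 2300 turns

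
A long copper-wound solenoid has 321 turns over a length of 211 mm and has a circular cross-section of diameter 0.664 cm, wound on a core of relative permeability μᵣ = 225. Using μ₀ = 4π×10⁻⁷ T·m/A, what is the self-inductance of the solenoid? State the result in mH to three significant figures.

A = π(d/2)² = π(3.320×10^-3 m)² = 3.463×10^-5 m².
For a long solenoid, L = μ₀μᵣN²A/ℓ.
L = (4π×10⁻⁷)(225)(321)²(3.463×10^-5)/(0.211 m) = 4.781×10^-3 H.

L ≈ 4.78 mH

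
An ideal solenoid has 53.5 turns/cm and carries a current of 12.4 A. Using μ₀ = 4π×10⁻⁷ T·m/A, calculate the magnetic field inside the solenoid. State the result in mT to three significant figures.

B ≈ 83.4 mT

Inside a long solenoid, B = μ₀nI.
B = (4π×10⁻⁷)(5.350×10^3 m⁻¹)(12.4 A) = 8.337×10^-2 T.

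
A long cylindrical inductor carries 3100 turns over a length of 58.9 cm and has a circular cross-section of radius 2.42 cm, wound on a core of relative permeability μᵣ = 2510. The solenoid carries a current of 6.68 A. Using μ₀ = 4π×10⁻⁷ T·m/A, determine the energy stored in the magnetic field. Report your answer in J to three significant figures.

A = πr² = π(2.420×10^-2 m)² = 1.840×10^-3 m².
L = μ₀μᵣN²A/ℓ = (4π×10⁻⁷)(2510)(3100)²(1.840×10^-3)/(0.589) = 94.68 H.
U = ½LI² = ½(94.68)(6.68)² = 2.112×10^3 J.

U ≈ 2110 J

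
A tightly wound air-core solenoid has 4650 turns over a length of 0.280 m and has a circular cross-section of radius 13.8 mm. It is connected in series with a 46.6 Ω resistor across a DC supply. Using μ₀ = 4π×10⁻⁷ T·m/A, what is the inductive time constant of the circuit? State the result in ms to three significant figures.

τ ≈ 1.25 ms

A = πr² = π(1.380×10^-2 m)² = 5.983×10^-4 m².
L = μ₀N²A/ℓ = (4π×10⁻⁷)(4650)²(5.983×10^-4)/(0.28) = 5.806×10^-2 H.
τ = L/R = (5.806×10^-2)/(46.6) = 1.246×10^-3 s.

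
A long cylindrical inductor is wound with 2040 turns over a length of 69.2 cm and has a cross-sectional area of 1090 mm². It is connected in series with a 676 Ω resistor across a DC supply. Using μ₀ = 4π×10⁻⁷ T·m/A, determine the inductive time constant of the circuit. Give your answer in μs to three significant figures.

A = 1090 mm² = 1.090×10^-3 m².
L = μ₀N²A/ℓ = (4π×10⁻⁷)(2040)²(1.090×10^-3)/(0.692) = 8.237×10^-3 H.
τ = L/R = (8.237×10^-3)/(676) = 1.219×10^-5 s.

τ ≈ 12.2 μs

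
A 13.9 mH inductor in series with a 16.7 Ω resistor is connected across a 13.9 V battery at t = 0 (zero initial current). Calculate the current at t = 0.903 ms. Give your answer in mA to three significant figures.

τ = L/R = 1.390×10^-2/16.7 = 8.323×10^-4 s; final current I_∞ = ε/R = 13.9/16.7 = 0.8323 A.
I(t) = I_∞(1 − e^(−t/τ)) with t/τ = 1.085.
I = (0.8323)(1 − e^(−1.085)) = 0.5511 A.

I ≈ 551 mA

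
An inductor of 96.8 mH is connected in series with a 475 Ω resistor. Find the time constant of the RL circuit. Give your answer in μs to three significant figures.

τ = L/R = (9.680×10^-2 H)/(475 Ω) = 2.038×10^-4 s.

τ ≈ 204 μs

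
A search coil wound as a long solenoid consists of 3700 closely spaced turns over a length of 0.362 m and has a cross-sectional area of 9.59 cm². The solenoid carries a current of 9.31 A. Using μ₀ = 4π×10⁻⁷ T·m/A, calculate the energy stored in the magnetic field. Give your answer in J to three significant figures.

A = 9.59 cm² = 9.590×10^-4 m².
L = μ₀N²A/ℓ = (4π×10⁻⁷)(3700)²(9.590×10^-4)/(0.362) = 4.557×10^-2 H.
U = ½LI² = ½(4.557×10^-2)(9.31)² = 1.975 J.

U ≈ 1.98 J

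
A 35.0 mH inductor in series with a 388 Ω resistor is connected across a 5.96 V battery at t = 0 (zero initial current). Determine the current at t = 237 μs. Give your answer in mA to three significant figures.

τ = L/R = 3.500×10^-2/388 = 9.021×10^-5 s; final current I_∞ = ε/R = 5.96/388 = 1.536×10^-2 A.
I(t) = I_∞(1 − e^(−t/τ)) with t/τ = 2.627.
I = (1.536×10^-2)(1 − e^(−2.627)) = 1.425×10^-2 A.

I ≈ 14.3 mA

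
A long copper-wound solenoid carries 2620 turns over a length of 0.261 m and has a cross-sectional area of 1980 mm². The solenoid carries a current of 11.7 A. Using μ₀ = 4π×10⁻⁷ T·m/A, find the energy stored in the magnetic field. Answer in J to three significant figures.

U ≈ 4.48 J

A = 1980 mm² = 1.980×10^-3 m².
L = μ₀N²A/ℓ = (4π×10⁻⁷)(2620)²(1.980×10^-3)/(0.261) = 6.544×10^-2 H.
U = ½LI² = ½(6.544×10^-2)(11.7)² = 4.479 J.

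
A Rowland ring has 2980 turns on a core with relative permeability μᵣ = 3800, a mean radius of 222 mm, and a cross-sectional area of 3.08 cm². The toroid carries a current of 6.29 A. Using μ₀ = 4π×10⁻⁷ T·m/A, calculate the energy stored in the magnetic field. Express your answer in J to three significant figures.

L = μ₀μᵣN²A/(2πR) = (4π×10⁻⁷)(3800)(2980)²(3.080×10^-4)/(2π×0.222) = 9.364 H.
U = ½LI² = ½(9.364)(6.29)² = 185.2 J.

U ≈ 185 J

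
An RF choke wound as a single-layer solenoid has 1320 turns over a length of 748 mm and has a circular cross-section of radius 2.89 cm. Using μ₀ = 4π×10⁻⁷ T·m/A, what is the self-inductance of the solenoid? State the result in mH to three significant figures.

L ≈ 7.68 mH

A = πr² = π(2.890×10^-2 m)² = 2.624×10^-3 m².
For a long solenoid, L = μ₀N²A/ℓ.
L = (4π×10⁻⁷)(1320)²(2.624×10^-3)/(0.748 m) = 7.681×10^-3 H.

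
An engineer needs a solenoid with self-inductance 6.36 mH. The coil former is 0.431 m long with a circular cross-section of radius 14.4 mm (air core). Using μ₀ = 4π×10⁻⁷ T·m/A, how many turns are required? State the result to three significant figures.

A = πr² = π(1.440×10^-2 m)² = 6.514×10^-4 m².
From L = μ₀N²A/ℓ, N = √(Lℓ / (μ₀A)).
N = √[(6.360×10^-3)(0.431) / ((4π×10⁻⁷)×6.514×10^-4)] = √(3.348×10^6) ≈ 1829.9.

N ≈ 1830 turns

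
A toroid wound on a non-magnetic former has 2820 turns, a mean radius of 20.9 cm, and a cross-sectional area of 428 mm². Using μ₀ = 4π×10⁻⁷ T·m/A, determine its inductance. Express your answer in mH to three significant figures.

For a thin toroid, L = μ₀N²A/(2πR).
L = (4π×10⁻⁷)(2820)²(4.280×10^-4) / (2π×0.209 m) = 3.257×10^-3 H.

L ≈ 3.26 mH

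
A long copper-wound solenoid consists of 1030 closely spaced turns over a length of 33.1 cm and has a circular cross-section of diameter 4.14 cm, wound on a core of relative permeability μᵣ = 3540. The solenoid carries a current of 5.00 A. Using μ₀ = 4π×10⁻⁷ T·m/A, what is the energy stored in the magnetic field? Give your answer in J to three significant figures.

A = π(d/2)² = π(2.070×10^-2 m)² = 1.346×10^-3 m².
L = μ₀μᵣN²A/ℓ = (4π×10⁻⁷)(3540)(1030)²(1.346×10^-3)/(0.331) = 19.19 H.
U = ½LI² = ½(19.19)(5.00)² = 239.9 J.

U ≈ 240 J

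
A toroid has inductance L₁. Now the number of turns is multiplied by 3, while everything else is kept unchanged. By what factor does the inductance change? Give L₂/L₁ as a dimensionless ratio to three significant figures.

L₂/L₁ = 9.00

For a toroid, L ∝ μᵣN²A/R.
L₂/L₁ = (3)^2 = 9.00.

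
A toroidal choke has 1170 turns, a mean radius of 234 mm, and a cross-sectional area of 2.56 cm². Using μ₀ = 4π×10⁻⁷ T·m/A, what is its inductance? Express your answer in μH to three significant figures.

For a thin toroid, L = μ₀N²A/(2πR).
L = (4π×10⁻⁷)(1170)²(2.560×10^-4) / (2π×0.234 m) = 2.995×10^-4 H.

L ≈ 300 μH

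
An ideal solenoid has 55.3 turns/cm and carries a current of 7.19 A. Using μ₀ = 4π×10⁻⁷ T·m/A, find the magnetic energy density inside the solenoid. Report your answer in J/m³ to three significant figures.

B = μ₀nI = (4π×10⁻⁷)(5.530×10^3)(7.19) = 4.996×10^-2 T.
u = B²/(2μ₀) = (4.996×10^-2)²/(2×4π×10⁻⁷) = 993.3 J/m³.

u ≈ 993 J/m³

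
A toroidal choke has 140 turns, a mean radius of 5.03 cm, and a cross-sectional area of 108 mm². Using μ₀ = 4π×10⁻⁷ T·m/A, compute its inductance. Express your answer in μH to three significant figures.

For a thin toroid, L = μ₀N²A/(2πR).
L = (4π×10⁻⁷)(140)²(1.080×10^-4) / (2π×5.030×10^-2 m) = 8.417×10^-6 H.

L ≈ 8.42 μH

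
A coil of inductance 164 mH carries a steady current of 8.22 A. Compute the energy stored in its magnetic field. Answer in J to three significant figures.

U ≈ 5.54 J

Stored magnetic energy: U = ½LI².
U = ½(0.164 H)(8.22 A)² = 5.541 J.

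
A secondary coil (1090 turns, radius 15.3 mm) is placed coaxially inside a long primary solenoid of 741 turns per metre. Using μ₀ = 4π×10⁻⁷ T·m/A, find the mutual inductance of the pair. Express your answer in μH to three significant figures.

The outer solenoid produces a uniform field B₁ = μ₀n₁I₁ across the inner coil,
so the flux linkage is N₂Φ = N₂B₁A₂ = μ₀n₁N₂A₂·I₁, giving M = μ₀n₁N₂A₂.
A₂ = πr² = π(1.530×10^-2 m)² = 7.354×10^-4 m².
M = (4π×10⁻⁷)(741)(1090)(7.354×10^-4) = 7.464×10^-4 H.

M ≈ 746 μH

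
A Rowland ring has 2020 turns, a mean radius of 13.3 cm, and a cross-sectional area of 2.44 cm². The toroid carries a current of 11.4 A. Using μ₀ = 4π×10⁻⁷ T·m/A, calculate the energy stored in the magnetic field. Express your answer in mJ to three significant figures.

L = μ₀N²A/(2πR) = (4π×10⁻⁷)(2020)²(2.440×10^-4)/(2π×0.133) = 1.497×10^-3 H.
U = ½LI² = ½(1.497×10^-3)(11.4)² = 9.729×10^-2 J.

U ≈ 97.3 mJ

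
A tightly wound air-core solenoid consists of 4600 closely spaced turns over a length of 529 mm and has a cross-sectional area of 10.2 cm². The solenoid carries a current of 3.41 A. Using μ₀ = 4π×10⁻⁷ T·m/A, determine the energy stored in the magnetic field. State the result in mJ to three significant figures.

U ≈ 298 mJ

A = 10.2 cm² = 1.020×10^-3 m².
L = μ₀N²A/ℓ = (4π×10⁻⁷)(4600)²(1.020×10^-3)/(0.529) = 5.127×10^-2 H.
U = ½LI² = ½(5.127×10^-2)(3.41)² = 0.2981 J.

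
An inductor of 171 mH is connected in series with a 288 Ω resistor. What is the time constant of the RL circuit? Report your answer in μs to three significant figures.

τ = L/R = (0.171 H)/(288 Ω) = 5.938×10^-4 s.

τ ≈ 594 μs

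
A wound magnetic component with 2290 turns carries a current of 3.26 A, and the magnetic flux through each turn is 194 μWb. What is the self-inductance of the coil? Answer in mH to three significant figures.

L ≈ 136 mH

Self-inductance is defined by L = NΦ_B/I (flux linkage over current).
L = (2290)(1.940×10^-4 Wb)/(3.26 A) = 0.1363 H.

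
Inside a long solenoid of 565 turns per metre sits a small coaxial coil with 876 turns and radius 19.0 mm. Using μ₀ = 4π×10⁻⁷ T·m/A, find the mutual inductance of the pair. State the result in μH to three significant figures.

M ≈ 705 μH

The outer solenoid produces a uniform field B₁ = μ₀n₁I₁ across the inner coil,
so the flux linkage is N₂Φ = N₂B₁A₂ = μ₀n₁N₂A₂·I₁, giving M = μ₀n₁N₂A₂.
A₂ = πr² = π(1.900×10^-2 m)² = 1.134×10^-3 m².
M = (4π×10⁻⁷)(565)(876)(1.134×10^-3) = 7.054×10^-4 H.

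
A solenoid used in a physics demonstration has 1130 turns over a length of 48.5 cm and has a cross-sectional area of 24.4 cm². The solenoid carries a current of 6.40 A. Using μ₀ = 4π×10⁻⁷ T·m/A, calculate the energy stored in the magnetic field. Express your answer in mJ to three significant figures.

U ≈ 165 mJ

A = 24.4 cm² = 2.440×10^-3 m².
L = μ₀N²A/ℓ = (4π×10⁻⁷)(1130)²(2.440×10^-3)/(0.485) = 8.073×10^-3 H.
U = ½LI² = ½(8.073×10^-3)(6.40)² = 0.1653 J.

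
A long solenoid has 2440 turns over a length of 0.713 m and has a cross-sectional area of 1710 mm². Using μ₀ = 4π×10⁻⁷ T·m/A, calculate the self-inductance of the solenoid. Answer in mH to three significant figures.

L ≈ 17.9 mH

A = 1710 mm² = 1.710×10^-3 m².
For a long solenoid, L = μ₀N²A/ℓ.
L = (4π×10⁻⁷)(2440)²(1.710×10^-3)/(0.713 m) = 1.794×10^-2 H.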